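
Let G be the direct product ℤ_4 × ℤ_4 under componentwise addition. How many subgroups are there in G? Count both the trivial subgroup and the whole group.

|G| = 16, so by Lagrange every subgroup order divides 16. Divisors: 1, 2, 4, 8, 16.
Subgroups by order — order 1: 1; order 2: 3; order 4: 7; order 8: 3; order 16: 1.
Total: 1 + 3 + 7 + 3 + 1 = 15.

15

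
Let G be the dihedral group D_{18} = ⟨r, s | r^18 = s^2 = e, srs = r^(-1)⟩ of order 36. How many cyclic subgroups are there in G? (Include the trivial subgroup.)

24

A cyclic subgroup of order d is generated by each of its φ(d) elements of order d, so the cyclic subgroups of order d number (#elements of order d)/φ(d).
Cyclic subgroups by order — order 1: 1; order 2: 19; order 3: 1; order 6: 1; order 9: 1; order 18: 1.
Total: 24.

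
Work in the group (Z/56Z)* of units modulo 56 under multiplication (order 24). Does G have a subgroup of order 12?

Yes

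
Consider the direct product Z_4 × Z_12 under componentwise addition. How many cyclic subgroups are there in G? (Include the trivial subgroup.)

Group the elements of G by the cyclic subgroup they generate; each cyclic subgroup of order d accounts for φ(d) elements.
Cyclic subgroups by order — order 1: 1; order 2: 3; order 3: 1; order 4: 6; order 6: 3; order 12: 6.
Total: 20.

20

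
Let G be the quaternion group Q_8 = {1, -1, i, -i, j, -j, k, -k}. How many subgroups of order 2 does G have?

|G| = 8 and 2 | 8, so subgroups of order 2 are possible by Lagrange.
The subgroups of order 2 are: {1, -1}.
So G has 1 subgroup of order 2.

1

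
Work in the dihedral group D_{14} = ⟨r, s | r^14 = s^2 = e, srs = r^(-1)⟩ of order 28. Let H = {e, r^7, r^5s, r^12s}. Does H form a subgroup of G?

Yes

|H| = 4 divides |G| = 28, consistent with Lagrange.
H contains the identity, every element's inverse is in H, and H is closed under ·: it is a subgroup.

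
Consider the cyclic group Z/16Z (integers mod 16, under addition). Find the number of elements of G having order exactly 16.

8

In a cyclic group of order 16, the number of elements of order d (for d | 16) is φ(d).
φ(16) = 8.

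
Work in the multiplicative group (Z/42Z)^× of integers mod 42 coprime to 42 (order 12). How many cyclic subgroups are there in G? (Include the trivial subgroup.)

8

Group the elements of G by the cyclic subgroup they generate; each cyclic subgroup of order d accounts for φ(d) elements.
Cyclic subgroups by order — order 1: 1; order 2: 3; order 3: 1; order 6: 3.
Total: 8.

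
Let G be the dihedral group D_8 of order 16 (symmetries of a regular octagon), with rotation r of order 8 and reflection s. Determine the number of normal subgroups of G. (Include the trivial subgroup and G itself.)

7

G has 19 subgroups. Checking conjugation-invariance by order — order 1: 1/1 normal; order 2: 1/9 normal; order 4: 1/5 normal; order 8: 3/3 normal; order 16: 1/1 normal.
Total normal subgroups: 7.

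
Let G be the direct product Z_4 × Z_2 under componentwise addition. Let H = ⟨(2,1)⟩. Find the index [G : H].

4

|⟨(2,1)⟩| = 2 and |G| = 8.
By Lagrange, [G : H] = |G|/|H| = 8/2 = 4.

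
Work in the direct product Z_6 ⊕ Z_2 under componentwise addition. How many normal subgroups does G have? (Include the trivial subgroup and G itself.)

G is abelian, so every subgroup is normal.
G has 10 subgroups in total, hence 10 normal subgroups.

10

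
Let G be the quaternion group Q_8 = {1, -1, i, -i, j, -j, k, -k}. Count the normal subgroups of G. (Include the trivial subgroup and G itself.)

G has 6 subgroups. Checking conjugation-invariance by order — order 1: 1/1 normal; order 2: 1/1 normal; order 4: 3/3 normal; order 8: 1/1 normal.
Total normal subgroups: 6.

6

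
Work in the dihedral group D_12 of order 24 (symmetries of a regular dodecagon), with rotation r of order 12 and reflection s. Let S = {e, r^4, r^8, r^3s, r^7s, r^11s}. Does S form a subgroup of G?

Yes

|S| = 6 divides |G| = 24, consistent with Lagrange.
S contains the identity, every element's inverse is in S, and S is closed under ·: it is a subgroup.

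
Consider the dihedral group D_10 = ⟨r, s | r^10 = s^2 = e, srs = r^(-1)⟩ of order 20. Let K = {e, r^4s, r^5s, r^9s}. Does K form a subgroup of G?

No

Closure fails: r^5s · r^9s = r^6 ∉ K. So K is not a subgroup.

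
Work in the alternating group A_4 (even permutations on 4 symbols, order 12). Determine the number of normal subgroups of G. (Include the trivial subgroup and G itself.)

3

G has 10 subgroups. Checking conjugation-invariance by order — order 1: 1/1 normal; order 2: 0/3 normal; order 3: 0/4 normal; order 4: 1/1 normal; order 12: 1/1 normal.
Total normal subgroups: 3.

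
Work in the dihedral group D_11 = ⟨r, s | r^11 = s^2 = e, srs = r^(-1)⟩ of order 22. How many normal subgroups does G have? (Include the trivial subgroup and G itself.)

3

G has 14 subgroups. Checking conjugation-invariance by order — order 1: 1/1 normal; order 2: 0/11 normal; order 11: 1/1 normal; order 22: 1/1 normal.
Total normal subgroups: 3.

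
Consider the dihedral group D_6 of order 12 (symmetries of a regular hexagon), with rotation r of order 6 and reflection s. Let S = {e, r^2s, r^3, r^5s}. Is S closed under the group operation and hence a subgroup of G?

Yes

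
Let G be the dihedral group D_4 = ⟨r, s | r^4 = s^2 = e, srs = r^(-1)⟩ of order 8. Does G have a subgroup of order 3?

No

3 does not divide |G| = 8, so by Lagrange no subgroup of order 3 exists.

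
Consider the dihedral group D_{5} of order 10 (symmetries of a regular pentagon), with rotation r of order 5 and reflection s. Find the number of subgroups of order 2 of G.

5

|G| = 10 and 2 | 10, so subgroups of order 2 are possible by Lagrange.
The subgroups of order 2 are: {e, r^2s}; {e, r^3s}; {e, r^4s}; {e, rs}; … (5 in all).
So G has 5 subgroups of order 2.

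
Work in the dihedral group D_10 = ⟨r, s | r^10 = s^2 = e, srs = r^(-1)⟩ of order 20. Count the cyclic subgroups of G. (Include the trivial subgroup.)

Each element a generates a cyclic subgroup ⟨a⟩; distinct elements may generate the same one (a cyclic group of order d has φ(d) generators).
Cyclic subgroups by order — order 1: 1; order 2: 11; order 5: 1; order 10: 1.
Total: 14.

14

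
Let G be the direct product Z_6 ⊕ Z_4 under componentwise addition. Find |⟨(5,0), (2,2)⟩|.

12

|⟨(5,0)⟩| = 6 and |⟨(2,2)⟩| = 6, so |H| is a multiple of lcm(6, 6) = 6 and divides |G| = 24.
Closing under the operation: H = {(0,0), (0,2), (1,0), (1,2), (2,0), (2,2), (3,0), (3,2), (4,0), (4,2), (5,0), (5,2)}, so |H| = 12.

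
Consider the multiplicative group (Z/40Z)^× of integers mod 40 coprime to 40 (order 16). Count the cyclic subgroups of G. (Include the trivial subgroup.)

12

Each element a generates a cyclic subgroup ⟨a⟩; distinct elements may generate the same one (a cyclic group of order d has φ(d) generators).
Cyclic subgroups by order — order 1: 1; order 2: 7; order 4: 4.
Total: 12.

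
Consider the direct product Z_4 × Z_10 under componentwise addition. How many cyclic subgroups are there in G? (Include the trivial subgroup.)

12

Group the elements of G by the cyclic subgroup they generate; each cyclic subgroup of order d accounts for φ(d) elements.
Cyclic subgroups by order — order 1: 1; order 2: 3; order 4: 2; order 5: 1; order 10: 3; order 20: 2.
Total: 12.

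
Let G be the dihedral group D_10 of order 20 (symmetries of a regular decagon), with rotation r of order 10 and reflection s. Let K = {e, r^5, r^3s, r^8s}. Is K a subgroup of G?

|K| = 4 divides |G| = 20, consistent with Lagrange.
K contains the identity, every element's inverse is in K, and K is closed under ·: it is a subgroup.

Yes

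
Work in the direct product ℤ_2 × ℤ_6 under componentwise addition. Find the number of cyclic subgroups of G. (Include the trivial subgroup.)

8

Group the elements of G by the cyclic subgroup they generate; each cyclic subgroup of order d accounts for φ(d) elements.
Cyclic subgroups by order — order 1: 1; order 2: 3; order 3: 1; order 6: 3.
Total: 8.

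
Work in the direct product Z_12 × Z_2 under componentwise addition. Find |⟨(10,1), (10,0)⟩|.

|⟨(10,1)⟩| = 6 and |⟨(10,0)⟩| = 6, so |H| is a multiple of lcm(6, 6) = 6 and divides |G| = 24.
Closing under the operation: H = {(0,0), (0,1), (2,0), (2,1), (4,0), (4,1), (6,0), (6,1), (8,0), (8,1), (10,0), (10,1)}, so |H| = 12.

12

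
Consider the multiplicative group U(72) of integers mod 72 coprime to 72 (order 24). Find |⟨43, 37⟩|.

|⟨43⟩| = 6 and |⟨37⟩| = 2, so |H| is a multiple of lcm(6, 2) = 6 and divides |G| = 24.
Closing under the operation: H = {1, 7, 13, 19, 25, 31, 37, 43, 49, 55, 61, 67}, so |H| = 12.

12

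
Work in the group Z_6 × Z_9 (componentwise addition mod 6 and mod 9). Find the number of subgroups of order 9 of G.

4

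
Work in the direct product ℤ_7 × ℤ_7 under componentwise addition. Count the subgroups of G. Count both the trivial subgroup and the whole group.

|G| = 49, so by Lagrange every subgroup order divides 49. Divisors: 1, 7, 49.
Subgroups by order — order 1: 1; order 7: 8; order 49: 1.
Total: 1 + 8 + 1 = 10.

10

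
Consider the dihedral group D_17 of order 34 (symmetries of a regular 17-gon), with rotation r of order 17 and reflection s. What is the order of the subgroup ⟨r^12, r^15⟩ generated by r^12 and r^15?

17

|⟨r^12⟩| = 17 and |⟨r^15⟩| = 17, so |H| is a multiple of lcm(17, 17) = 17 and divides |G| = 34.
Closing under the operation: H = {e, r, r^2, r^3, r^4, r^5, r^6, r^7, r^8, r^9, r^10, r^11, r^12, r^13, r^14, r^15, r^16}, so |H| = 17.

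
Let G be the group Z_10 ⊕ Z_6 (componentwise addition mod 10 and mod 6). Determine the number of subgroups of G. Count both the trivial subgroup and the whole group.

20

|G| = 60, so by Lagrange every subgroup order divides 60. Divisors: 1, 2, 3, 4, 5, 6, 10, 12, 15, 20, 30, 60.
Subgroups by order — order 1: 1; order 2: 3; order 3: 1; order 4: 1; order 5: 1; order 6: 3; order 10: 3; order 12: 1; order 15: 1; order 20: 1; order 30: 3; order 60: 1.
Total: 1 + 3 + 1 + 1 + 1 + 3 + 3 + 1 + 1 + 1 + 3 + 1 = 20.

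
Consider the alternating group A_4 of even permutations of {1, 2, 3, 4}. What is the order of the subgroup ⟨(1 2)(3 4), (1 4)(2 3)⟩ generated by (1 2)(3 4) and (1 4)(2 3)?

4

|⟨(1 2)(3 4)⟩| = 2 and |⟨(1 4)(2 3)⟩| = 2, so |H| is a multiple of lcm(2, 2) = 2 and divides |G| = 12.
Closing under the operation: H = {e, (1 2)(3 4), (1 3)(2 4), (1 4)(2 3)}, so |H| = 4.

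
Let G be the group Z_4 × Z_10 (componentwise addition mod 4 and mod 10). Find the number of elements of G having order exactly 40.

0

An element (a,b) has order lcm(ord(a), ord(b)); count pairs with lcm equal to 40.
Enumerating gives 0 such elements.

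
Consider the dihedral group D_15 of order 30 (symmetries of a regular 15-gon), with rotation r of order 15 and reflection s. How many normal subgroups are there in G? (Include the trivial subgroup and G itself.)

G has 28 subgroups. Checking conjugation-invariance by order — order 1: 1/1 normal; order 2: 0/15 normal; order 3: 1/1 normal; order 5: 1/1 normal; order 6: 0/5 normal; order 10: 0/3 normal; order 15: 1/1 normal; order 30: 1/1 normal.
Total normal subgroups: 5.

5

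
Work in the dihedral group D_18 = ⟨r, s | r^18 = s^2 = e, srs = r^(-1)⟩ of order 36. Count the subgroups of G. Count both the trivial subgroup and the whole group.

45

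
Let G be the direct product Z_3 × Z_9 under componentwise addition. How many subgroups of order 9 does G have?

4

|G| = 27 and 9 | 27, so subgroups of order 9 are possible by Lagrange.
The subgroups of order 9 are: {(0,0), (0,1), (0,2), (0,3), (0,4), (0,5), (0,6), (0,7), (0,8)}; {(0,0), (0,3), (0,6), (1,0), (1,3), (1,6), (2,0), (2,3), (2,6)}; {(0,0), (0,3), (0,6), (1,1), (1,4), (1,7), (2,2), (2,5), (2,8)}; {(0,0), (0,3), (0,6), (1,2), (1,5), (1,8), (2,1), (2,4), (2,7)}.
So G has 4 subgroups of order 9.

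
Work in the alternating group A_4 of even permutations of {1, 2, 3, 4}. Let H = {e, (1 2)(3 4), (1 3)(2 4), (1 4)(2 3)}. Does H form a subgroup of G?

|H| = 4 divides |G| = 12, consistent with Lagrange.
H contains the identity, every element's inverse is in H, and H is closed under ∘: it is a subgroup.

Yes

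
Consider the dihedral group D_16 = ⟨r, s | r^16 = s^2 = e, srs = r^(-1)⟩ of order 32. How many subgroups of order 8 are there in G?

|G| = 32 and 8 | 32, so subgroups of order 8 are possible by Lagrange.
The subgroups of order 8 are: {e, r^2, r^4, r^6, r^8, r^10, r^12, r^14}; {e, r^4, r^8, r^12, r^2s, r^6s, r^10s, r^14s}; {e, r^4, r^8, r^12, r^3s, r^7s, r^11s, r^15s}; {e, r^4, r^8, r^12, s, r^4s, r^8s, r^12s}; … (5 in all).
So G has 5 subgroups of order 8.

5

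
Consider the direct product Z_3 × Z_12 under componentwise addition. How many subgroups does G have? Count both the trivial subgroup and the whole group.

18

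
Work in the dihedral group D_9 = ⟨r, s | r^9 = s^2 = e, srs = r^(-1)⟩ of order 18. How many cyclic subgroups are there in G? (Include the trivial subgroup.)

12

Group the elements of G by the cyclic subgroup they generate; each cyclic subgroup of order d accounts for φ(d) elements.
Cyclic subgroups by order — order 1: 1; order 2: 9; order 3: 1; order 9: 1.
Total: 12.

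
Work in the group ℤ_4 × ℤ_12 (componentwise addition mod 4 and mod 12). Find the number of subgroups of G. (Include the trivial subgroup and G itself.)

|G| = 48, so by Lagrange every subgroup order divides 48. Divisors: 1, 2, 3, 4, 6, 8, 12, 16, 24, 48.
Subgroups by order — order 1: 1; order 2: 3; order 3: 1; order 4: 7; order 6: 3; order 8: 3; order 12: 7; order 16: 1; order 24: 3; order 48: 1.
Total: 1 + 3 + 1 + 7 + 3 + 3 + 7 + 1 + 3 + 1 = 30.

30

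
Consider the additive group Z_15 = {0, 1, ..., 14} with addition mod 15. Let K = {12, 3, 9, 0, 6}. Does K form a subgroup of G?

Yes

|K| = 5 divides |G| = 15, consistent with Lagrange.
K contains the identity, every element's inverse is in K, and K is closed under +: it is a subgroup.
In fact K = ⟨3⟩.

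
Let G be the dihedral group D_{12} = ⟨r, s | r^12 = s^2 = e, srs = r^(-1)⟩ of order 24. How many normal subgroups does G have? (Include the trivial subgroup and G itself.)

9

G has 34 subgroups. Checking conjugation-invariance by order — order 1: 1/1 normal; order 2: 1/13 normal; order 3: 1/1 normal; order 4: 1/7 normal; order 6: 1/5 normal; order 8: 0/3 normal; order 12: 3/3 normal; order 24: 1/1 normal.
Total normal subgroups: 9.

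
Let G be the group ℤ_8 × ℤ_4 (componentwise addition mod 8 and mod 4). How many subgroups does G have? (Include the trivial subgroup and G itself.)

|G| = 32, so by Lagrange every subgroup order divides 32. Divisors: 1, 2, 4, 8, 16, 32.
Subgroups by order — order 1: 1; order 2: 3; order 4: 7; order 8: 7; order 16: 3; order 32: 1.
Total: 1 + 3 + 7 + 7 + 3 + 1 = 22.

22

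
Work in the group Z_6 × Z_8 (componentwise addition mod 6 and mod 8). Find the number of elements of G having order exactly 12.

8

An element (a,b) has order lcm(ord(a), ord(b)); count pairs with lcm equal to 12.
Enumerating gives 8 such elements.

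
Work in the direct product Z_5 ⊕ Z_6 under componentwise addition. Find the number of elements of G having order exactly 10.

An element (a,b) has order lcm(ord(a), ord(b)); count pairs with lcm equal to 10.
Enumerating gives 4 such elements.

4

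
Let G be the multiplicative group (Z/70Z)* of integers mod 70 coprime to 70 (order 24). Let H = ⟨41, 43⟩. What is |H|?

|⟨41⟩| = 2 and |⟨43⟩| = 4, so |H| is a multiple of lcm(2, 4) = 4 and divides |G| = 24.
Closing under the operation: H = {1, 13, 27, 29, 41, 43, 57, 69}, so |H| = 8.

8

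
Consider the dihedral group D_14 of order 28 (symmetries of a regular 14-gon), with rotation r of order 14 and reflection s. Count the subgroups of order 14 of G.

3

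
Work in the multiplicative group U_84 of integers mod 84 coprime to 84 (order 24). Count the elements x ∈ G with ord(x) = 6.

14

Enumerating element orders in G gives 14 elements of order 6.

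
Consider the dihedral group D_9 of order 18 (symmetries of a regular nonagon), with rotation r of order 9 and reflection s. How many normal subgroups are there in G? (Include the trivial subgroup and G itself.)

G has 16 subgroups. Checking conjugation-invariance by order — order 1: 1/1 normal; order 2: 0/9 normal; order 3: 1/1 normal; order 6: 0/3 normal; order 9: 1/1 normal; order 18: 1/1 normal.
Total normal subgroups: 4.

4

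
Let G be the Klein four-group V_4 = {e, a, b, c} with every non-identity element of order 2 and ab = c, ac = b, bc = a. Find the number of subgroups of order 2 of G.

|G| = 4 and 2 | 4, so subgroups of order 2 are possible by Lagrange.
The subgroups of order 2 are: {e, a}; {e, b}; {e, c}.
So G has 3 subgroups of order 2.

3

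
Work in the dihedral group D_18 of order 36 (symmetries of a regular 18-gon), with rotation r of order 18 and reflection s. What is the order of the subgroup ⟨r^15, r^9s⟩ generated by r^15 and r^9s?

12

|⟨r^15⟩| = 6 and |⟨r^9s⟩| = 2, so |H| is a multiple of lcm(6, 2) = 6 and divides |G| = 36.
Closing under the operation: H = {e, r^3, r^6, r^9, r^12, r^15, s, r^3s, r^6s, r^9s, r^12s, r^15s}, so |H| = 12.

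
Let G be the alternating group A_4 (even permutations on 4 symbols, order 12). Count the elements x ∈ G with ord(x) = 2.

3

The elements of order 2 are: (1 2)(3 4), (1 3)(2 4), (1 4)(2 3).
That's 3.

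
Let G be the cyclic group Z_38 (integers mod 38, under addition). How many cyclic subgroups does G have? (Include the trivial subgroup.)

Each element a generates a cyclic subgroup ⟨a⟩; distinct elements may generate the same one (a cyclic group of order d has φ(d) generators).
Cyclic subgroups by order — order 1: 1; order 2: 1; order 19: 1; order 38: 1.
Total: 4.

4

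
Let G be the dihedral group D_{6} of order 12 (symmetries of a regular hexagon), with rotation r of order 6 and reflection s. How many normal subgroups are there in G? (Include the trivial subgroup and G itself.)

G has 16 subgroups. Checking conjugation-invariance by order — order 1: 1/1 normal; order 2: 1/7 normal; order 3: 1/1 normal; order 4: 0/3 normal; order 6: 3/3 normal; order 12: 1/1 normal.
Total normal subgroups: 7.

7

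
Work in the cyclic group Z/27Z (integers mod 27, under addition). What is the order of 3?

In Z/27Z, the order of an element a is n/gcd(a, n).
gcd(3, 27) = 3, so |⟨3⟩| = 27/3 = 9.

9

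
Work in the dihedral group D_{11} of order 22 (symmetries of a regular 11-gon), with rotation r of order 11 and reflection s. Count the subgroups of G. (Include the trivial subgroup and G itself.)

14

|G| = 22, so by Lagrange every subgroup order divides 22. Divisors: 1, 2, 11, 22.
Subgroups by order — order 1: 1; order 2: 11; order 11: 1; order 22: 1.
Total: 1 + 11 + 1 + 1 = 14.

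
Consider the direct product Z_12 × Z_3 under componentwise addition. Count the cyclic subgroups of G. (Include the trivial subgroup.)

Group the elements of G by the cyclic subgroup they generate; each cyclic subgroup of order d accounts for φ(d) elements.
Cyclic subgroups by order — order 1: 1; order 2: 1; order 3: 4; order 4: 1; order 6: 4; order 12: 4.
Total: 15.

15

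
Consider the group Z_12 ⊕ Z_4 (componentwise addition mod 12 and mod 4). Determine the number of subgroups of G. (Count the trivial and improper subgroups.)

|G| = 48, so by Lagrange every subgroup order divides 48. Divisors: 1, 2, 3, 4, 6, 8, 12, 16, 24, 48.
Subgroups by order — order 1: 1; order 2: 3; order 3: 1; order 4: 7; order 6: 3; order 8: 3; order 12: 7; order 16: 1; order 24: 3; order 48: 1.
Total: 1 + 3 + 1 + 7 + 3 + 3 + 7 + 1 + 3 + 1 = 30.

30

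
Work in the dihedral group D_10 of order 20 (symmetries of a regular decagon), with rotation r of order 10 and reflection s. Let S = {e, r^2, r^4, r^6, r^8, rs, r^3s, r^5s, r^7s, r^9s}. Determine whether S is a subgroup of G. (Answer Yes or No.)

|S| = 10 divides |G| = 20, consistent with Lagrange.
S contains the identity, every element's inverse is in S, and S is closed under ·: it is a subgroup.

Yes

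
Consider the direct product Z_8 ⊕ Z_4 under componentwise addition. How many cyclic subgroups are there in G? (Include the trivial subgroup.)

14

Group the elements of G by the cyclic subgroup they generate; each cyclic subgroup of order d accounts for φ(d) elements.
Cyclic subgroups by order — order 1: 1; order 2: 3; order 4: 6; order 8: 4.
Total: 14.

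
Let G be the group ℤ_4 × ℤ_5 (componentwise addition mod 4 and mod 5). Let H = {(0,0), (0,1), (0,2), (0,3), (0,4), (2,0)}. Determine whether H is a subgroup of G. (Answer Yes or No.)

No

|H| = 6 does not divide |G| = 20, so by Lagrange H is not a subgroup.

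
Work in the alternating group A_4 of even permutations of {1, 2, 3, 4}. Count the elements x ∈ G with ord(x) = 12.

No element of G has order 12 (even though 12 | 12).

0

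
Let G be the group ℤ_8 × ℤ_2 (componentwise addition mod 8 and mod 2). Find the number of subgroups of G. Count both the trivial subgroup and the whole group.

|G| = 16, so by Lagrange every subgroup order divides 16. Divisors: 1, 2, 4, 8, 16.
Subgroups by order — order 1: 1; order 2: 3; order 4: 3; order 8: 3; order 16: 1.
Total: 1 + 3 + 3 + 3 + 1 = 11.

11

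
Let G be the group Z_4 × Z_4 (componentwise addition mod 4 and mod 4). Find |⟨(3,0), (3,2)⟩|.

8

|⟨(3,0)⟩| = 4 and |⟨(3,2)⟩| = 4, so |H| is a multiple of lcm(4, 4) = 4 and divides |G| = 16.
Closing under the operation: H = {(0,0), (0,2), (1,0), (1,2), (2,0), (2,2), (3,0), (3,2)}, so |H| = 8.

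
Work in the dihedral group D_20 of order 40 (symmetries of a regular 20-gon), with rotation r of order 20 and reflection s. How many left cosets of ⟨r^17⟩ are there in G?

|⟨r^17⟩| = 20 and |G| = 40.
By Lagrange, [G : H] = |G|/|H| = 40/20 = 2.

2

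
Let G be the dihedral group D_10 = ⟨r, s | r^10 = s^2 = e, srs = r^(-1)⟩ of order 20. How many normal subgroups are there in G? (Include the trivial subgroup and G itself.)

G has 22 subgroups. Checking conjugation-invariance by order — order 1: 1/1 normal; order 2: 1/11 normal; order 4: 0/5 normal; order 5: 1/1 normal; order 10: 3/3 normal; order 20: 1/1 normal.
Total normal subgroups: 7.

7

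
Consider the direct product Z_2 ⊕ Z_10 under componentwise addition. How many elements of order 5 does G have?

4

An element (a,b) has order lcm(ord(a), ord(b)); count pairs with lcm equal to 5.
Enumerating gives 4 such elements.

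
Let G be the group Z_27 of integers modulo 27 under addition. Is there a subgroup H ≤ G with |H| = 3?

Yes

3 | 27. A subgroup of order 3 is {0, 9, 18}.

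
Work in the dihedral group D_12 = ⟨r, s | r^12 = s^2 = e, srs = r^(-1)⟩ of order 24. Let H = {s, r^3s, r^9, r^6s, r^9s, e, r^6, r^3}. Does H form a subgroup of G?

Yes

|H| = 8 divides |G| = 24, consistent with Lagrange.
H contains the identity, every element's inverse is in H, and H is closed under ·: it is a subgroup.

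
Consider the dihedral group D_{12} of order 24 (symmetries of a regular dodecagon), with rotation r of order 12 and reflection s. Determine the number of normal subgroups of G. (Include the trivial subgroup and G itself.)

9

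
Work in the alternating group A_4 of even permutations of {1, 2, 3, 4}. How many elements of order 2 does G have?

3

The elements of order 2 are: (1 2)(3 4), (1 3)(2 4), (1 4)(2 3).
That's 3.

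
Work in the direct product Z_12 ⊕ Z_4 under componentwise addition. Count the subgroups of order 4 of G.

|G| = 48 and 4 | 48, so subgroups of order 4 are possible by Lagrange.
The subgroups of order 4 are: {(0,0), (0,1), (0,2), (0,3)}; {(0,0), (0,2), (6,0), (6,2)}; {(0,0), (0,2), (6,1), (6,3)}; {(0,0), (3,0), (6,0), (9,0)}; … (7 in all).
So G has 7 subgroups of order 4.

7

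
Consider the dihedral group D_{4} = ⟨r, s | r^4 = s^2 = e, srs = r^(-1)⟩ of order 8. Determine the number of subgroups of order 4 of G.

3

|G| = 8 and 4 | 8, so subgroups of order 4 are possible by Lagrange.
The subgroups of order 4 are: {e, r, r^2, r^3}; {e, r^2, s, r^2s}; {e, r^2, rs, r^3s}.
So G has 3 subgroups of order 4.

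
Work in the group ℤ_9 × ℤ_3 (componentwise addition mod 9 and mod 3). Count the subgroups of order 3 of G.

4

|G| = 27 and 3 | 27, so subgroups of order 3 are possible by Lagrange.
The subgroups of order 3 are: {(0,0), (0,1), (0,2)}; {(0,0), (3,0), (6,0)}; {(0,0), (3,1), (6,2)}; {(0,0), (3,2), (6,1)}.
So G has 4 subgroups of order 3.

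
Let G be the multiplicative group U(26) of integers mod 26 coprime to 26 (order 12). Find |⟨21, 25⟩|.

|⟨21⟩| = 4 and |⟨25⟩| = 2, so |H| is a multiple of lcm(4, 2) = 4 and divides |G| = 12.
Closing under the operation: H = {1, 5, 21, 25}, so |H| = 4.

4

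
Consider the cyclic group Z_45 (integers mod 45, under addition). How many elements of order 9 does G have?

6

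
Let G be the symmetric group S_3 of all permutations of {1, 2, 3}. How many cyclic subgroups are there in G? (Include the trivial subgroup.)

5

Each element a generates a cyclic subgroup ⟨a⟩; distinct elements may generate the same one (a cyclic group of order d has φ(d) generators).
Cyclic subgroups by order — order 1: 1; order 2: 3; order 3: 1.
Total: 5.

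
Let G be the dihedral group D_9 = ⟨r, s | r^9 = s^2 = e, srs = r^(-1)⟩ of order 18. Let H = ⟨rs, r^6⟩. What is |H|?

|⟨rs⟩| = 2 and |⟨r^6⟩| = 3, so |H| is a multiple of lcm(2, 3) = 6 and divides |G| = 18.
Closing under the operation: H = {e, r^3, r^6, rs, r^4s, r^7s}, so |H| = 6.

6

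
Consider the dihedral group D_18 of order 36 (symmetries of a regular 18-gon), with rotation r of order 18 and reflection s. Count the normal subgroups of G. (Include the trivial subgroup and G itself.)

G has 45 subgroups. Checking conjugation-invariance by order — order 1: 1/1 normal; order 2: 1/19 normal; order 3: 1/1 normal; order 4: 0/9 normal; order 6: 1/7 normal; order 9: 1/1 normal; order 12: 0/3 normal; order 18: 3/3 normal; order 36: 1/1 normal.
Total normal subgroups: 9.

9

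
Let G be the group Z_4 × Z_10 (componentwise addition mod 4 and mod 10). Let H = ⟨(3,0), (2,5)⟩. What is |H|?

|⟨(3,0)⟩| = 4 and |⟨(2,5)⟩| = 2, so |H| is a multiple of lcm(4, 2) = 4 and divides |G| = 40.
Closing under the operation: H = {(0,0), (0,5), (1,0), (1,5), (2,0), (2,5), (3,0), (3,5)}, so |H| = 8.

8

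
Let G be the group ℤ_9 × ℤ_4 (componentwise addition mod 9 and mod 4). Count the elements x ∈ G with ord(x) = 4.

2

An element (a,b) has order lcm(ord(a), ord(b)); count pairs with lcm equal to 4.
Enumerating gives 2 such elements.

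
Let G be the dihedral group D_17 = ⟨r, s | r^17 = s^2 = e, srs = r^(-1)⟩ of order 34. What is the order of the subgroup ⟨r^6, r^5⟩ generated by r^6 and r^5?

|⟨r^6⟩| = 17 and |⟨r^5⟩| = 17, so |H| is a multiple of lcm(17, 17) = 17 and divides |G| = 34.
Closing under the operation: H = {e, r, r^2, r^3, r^4, r^5, r^6, r^7, r^8, r^9, r^10, r^11, r^12, r^13, r^14, r^15, r^16}, so |H| = 17.

17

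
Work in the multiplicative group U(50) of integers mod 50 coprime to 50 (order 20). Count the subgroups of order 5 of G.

1

|G| = 20 and 5 | 20, so subgroups of order 5 are possible by Lagrange.
The subgroups of order 5 are: {1, 11, 21, 31, 41}.
So G has 1 subgroup of order 5.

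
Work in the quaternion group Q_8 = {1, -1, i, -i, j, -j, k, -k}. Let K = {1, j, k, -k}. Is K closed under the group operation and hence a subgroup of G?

j ∈ K but its inverse -j ∉ K, so K is not a subgroup.

No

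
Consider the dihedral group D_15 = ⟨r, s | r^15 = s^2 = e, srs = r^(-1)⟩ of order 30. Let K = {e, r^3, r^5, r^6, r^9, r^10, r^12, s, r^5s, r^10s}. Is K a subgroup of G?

No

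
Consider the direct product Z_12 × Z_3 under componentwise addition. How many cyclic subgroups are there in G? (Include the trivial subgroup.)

15

Each element a generates a cyclic subgroup ⟨a⟩; distinct elements may generate the same one (a cyclic group of order d has φ(d) generators).
Cyclic subgroups by order — order 1: 1; order 2: 1; order 3: 4; order 4: 1; order 6: 4; order 12: 4.
Total: 15.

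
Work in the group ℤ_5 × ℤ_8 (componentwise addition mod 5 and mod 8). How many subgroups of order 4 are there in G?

|G| = 40 and 4 | 40, so subgroups of order 4 are possible by Lagrange.
The subgroups of order 4 are: {(0,0), (0,2), (0,4), (0,6)}.
So G has 1 subgroup of order 4.

1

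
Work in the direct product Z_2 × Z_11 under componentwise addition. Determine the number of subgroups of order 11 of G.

1

|G| = 22 and 11 | 22, so subgroups of order 11 are possible by Lagrange.
The subgroups of order 11 are: {(0,0), (0,1), (0,2), (0,3), (0,4), (0,5), (0,6), (0,7), (0,8), (0,9), (0,10)}.
So G has 1 subgroup of order 11.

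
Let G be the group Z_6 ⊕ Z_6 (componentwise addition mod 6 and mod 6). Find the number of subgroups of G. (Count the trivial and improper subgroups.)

30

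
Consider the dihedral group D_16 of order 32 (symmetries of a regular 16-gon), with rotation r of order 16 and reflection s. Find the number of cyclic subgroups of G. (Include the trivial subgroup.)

21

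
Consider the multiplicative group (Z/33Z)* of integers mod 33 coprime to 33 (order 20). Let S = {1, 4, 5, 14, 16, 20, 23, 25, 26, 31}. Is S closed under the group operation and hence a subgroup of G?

Yes

|S| = 10 divides |G| = 20, consistent with Lagrange.
S contains the identity, every element's inverse is in S, and S is closed under ·: it is a subgroup.
In fact S = ⟨5⟩.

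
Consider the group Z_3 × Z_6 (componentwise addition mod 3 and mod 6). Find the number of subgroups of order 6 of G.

4

|G| = 18 and 6 | 18, so subgroups of order 6 are possible by Lagrange.
The subgroups of order 6 are: {(0,0), (0,1), (0,2), (0,3), (0,4), (0,5)}; {(0,0), (0,3), (1,0), (1,3), (2,0), (2,3)}; {(0,0), (0,3), (1,1), (1,4), (2,2), (2,5)}; {(0,0), (0,3), (1,2), (1,5), (2,1), (2,4)}.
So G has 4 subgroups of order 6.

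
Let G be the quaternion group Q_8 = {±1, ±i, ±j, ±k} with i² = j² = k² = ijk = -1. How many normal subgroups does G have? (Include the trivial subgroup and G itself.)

6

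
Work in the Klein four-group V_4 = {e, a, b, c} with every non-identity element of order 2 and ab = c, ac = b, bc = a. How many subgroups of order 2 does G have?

3

|G| = 4 and 2 | 4, so subgroups of order 2 are possible by Lagrange.
The subgroups of order 2 are: {e, a}; {e, b}; {e, c}.
So G has 3 subgroups of order 2.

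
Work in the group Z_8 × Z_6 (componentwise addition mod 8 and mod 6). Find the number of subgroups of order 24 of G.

3

|G| = 48 and 24 | 48, so subgroups of order 24 are possible by Lagrange.
The subgroups of order 24 are: {(0,0), (0,1), (0,2), (0,3), (0,4), (0,5), (2,0), (2,1), (2,2), (2,3), (2,4), (2,5), (4,0), (4,1), (4,2), (4,3), (4,4), (4,5), (6,0), (6,1), (6,2), (6,3), (6,4), (6,5)}; {(0,0), (0,2), (0,4), (1,0), (1,2), (1,4), (2,0), (2,2), (2,4), (3,0), (3,2), (3,4), (4,0), (4,2), (4,4), (5,0), (5,2), (5,4), (6,0), (6,2), (6,4), (7,0), (7,2), (7,4)}; {(0,0), (0,2), (0,4), (1,1), (1,3), (1,5), (2,0), (2,2), (2,4), (3,1), (3,3), (3,5), (4,0), (4,2), (4,4), (5,1), (5,3), (5,5), (6,0), (6,2), (6,4), (7,1), (7,3), (7,5)}.
So G has 3 subgroups of order 24.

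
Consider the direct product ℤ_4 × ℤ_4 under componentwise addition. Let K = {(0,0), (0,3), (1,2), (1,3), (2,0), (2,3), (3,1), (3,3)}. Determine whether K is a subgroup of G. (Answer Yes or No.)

No

(2,3) ∈ K but its inverse (2,1) ∉ K, so K is not a subgroup.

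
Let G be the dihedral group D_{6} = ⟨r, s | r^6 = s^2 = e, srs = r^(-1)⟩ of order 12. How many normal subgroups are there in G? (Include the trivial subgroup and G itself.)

G has 16 subgroups. Checking conjugation-invariance by order — order 1: 1/1 normal; order 2: 1/7 normal; order 3: 1/1 normal; order 4: 0/3 normal; order 6: 3/3 normal; order 12: 1/1 normal.
Total normal subgroups: 7.

7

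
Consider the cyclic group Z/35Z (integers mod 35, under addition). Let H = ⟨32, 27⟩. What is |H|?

35

|⟨32⟩| = 35 and |⟨27⟩| = 35, so |H| is a multiple of lcm(35, 35) = 35 and divides |G| = 35.
Closing {32, 27} under the group operation gives all of G, so |H| = 35.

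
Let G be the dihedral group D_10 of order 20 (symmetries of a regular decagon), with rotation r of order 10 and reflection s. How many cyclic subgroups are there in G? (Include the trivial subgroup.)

14

A cyclic subgroup of order d is generated by each of its φ(d) elements of order d, so the cyclic subgroups of order d number (#elements of order d)/φ(d).
Cyclic subgroups by order — order 1: 1; order 2: 11; order 5: 1; order 10: 1.
Total: 14.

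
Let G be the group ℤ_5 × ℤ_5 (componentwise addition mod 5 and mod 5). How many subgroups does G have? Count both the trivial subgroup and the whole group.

|G| = 25, so by Lagrange every subgroup order divides 25. Divisors: 1, 5, 25.
Subgroups by order — order 1: 1; order 5: 6; order 25: 1.
Total: 1 + 6 + 1 = 8.

8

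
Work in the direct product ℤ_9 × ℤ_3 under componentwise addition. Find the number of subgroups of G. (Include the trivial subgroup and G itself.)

10

|G| = 27, so by Lagrange every subgroup order divides 27. Divisors: 1, 3, 9, 27.
Subgroups by order — order 1: 1; order 3: 4; order 9: 4; order 27: 1.
Total: 1 + 4 + 4 + 1 = 10.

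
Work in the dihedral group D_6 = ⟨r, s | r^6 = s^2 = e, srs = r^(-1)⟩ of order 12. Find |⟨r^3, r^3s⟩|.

4

|⟨r^3⟩| = 2 and |⟨r^3s⟩| = 2, so |H| is a multiple of lcm(2, 2) = 2 and divides |G| = 12.
Closing under the operation: H = {e, r^3, s, r^3s}, so |H| = 4.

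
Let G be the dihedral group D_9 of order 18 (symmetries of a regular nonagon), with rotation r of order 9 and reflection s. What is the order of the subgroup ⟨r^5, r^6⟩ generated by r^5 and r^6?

9

|⟨r^5⟩| = 9 and |⟨r^6⟩| = 3, so |H| is a multiple of lcm(9, 3) = 9 and divides |G| = 18.
Closing under the operation: H = {e, r, r^2, r^3, r^4, r^5, r^6, r^7, r^8}, so |H| = 9.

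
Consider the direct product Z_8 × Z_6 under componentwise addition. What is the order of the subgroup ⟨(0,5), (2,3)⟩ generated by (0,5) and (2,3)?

24

|⟨(0,5)⟩| = 6 and |⟨(2,3)⟩| = 4, so |H| is a multiple of lcm(6, 4) = 12 and divides |G| = 48.
Closing under the operation: H = {(0,0), (0,1), (0,2), (0,3), (0,4), (0,5), (2,0), (2,1), (2,2), (2,3), (2,4), (2,5), (4,0), (4,1), (4,2), (4,3), (4,4), (4,5), (6,0), (6,1), (6,2), (6,3), (6,4), (6,5)}, so |H| = 24.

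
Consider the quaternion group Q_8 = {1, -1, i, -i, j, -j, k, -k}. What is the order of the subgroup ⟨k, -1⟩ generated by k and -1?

|⟨k⟩| = 4 and |⟨-1⟩| = 2, so |H| is a multiple of lcm(4, 2) = 4 and divides |G| = 8.
Closing under the operation: H = {1, -1, k, -k}, so |H| = 4.

4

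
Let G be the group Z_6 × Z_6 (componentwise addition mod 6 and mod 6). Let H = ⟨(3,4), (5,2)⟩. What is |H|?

18

|⟨(3,4)⟩| = 6 and |⟨(5,2)⟩| = 6, so |H| is a multiple of lcm(6, 6) = 6 and divides |G| = 36.
Closing under the operation: H = {(0,0), (0,2), (0,4), (1,0), (1,2), (1,4), (2,0), (2,2), (2,4), (3,0), (3,2), (3,4), (4,0), (4,2), (4,4), (5,0), (5,2), (5,4)}, so |H| = 18.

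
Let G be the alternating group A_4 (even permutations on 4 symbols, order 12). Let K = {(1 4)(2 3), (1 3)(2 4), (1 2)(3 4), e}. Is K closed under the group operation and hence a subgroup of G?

|K| = 4 divides |G| = 12, consistent with Lagrange.
K contains the identity, every element's inverse is in K, and K is closed under ∘: it is a subgroup.

Yes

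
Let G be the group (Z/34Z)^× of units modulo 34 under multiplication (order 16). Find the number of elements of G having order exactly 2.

The elements of order 2 are: 33.
That's 1.

1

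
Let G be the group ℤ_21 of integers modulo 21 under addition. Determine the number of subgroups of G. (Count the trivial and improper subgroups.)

4

Subgroups of the cyclic group ℤ_21 correspond bijectively to divisors of 21.
Divisors of 21: 1, 3, 7, 21.
So ℤ_21 has 4 subgroups.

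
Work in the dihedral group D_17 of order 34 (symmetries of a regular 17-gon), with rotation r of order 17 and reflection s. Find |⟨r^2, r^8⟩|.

17

|⟨r^2⟩| = 17 and |⟨r^8⟩| = 17, so |H| is a multiple of lcm(17, 17) = 17 and divides |G| = 34.
Closing under the operation: H = {e, r, r^2, r^3, r^4, r^5, r^6, r^7, r^8, r^9, r^10, r^11, r^12, r^13, r^14, r^15, r^16}, so |H| = 17.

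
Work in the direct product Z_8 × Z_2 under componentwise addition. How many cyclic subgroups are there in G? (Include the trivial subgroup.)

8

Each element a generates a cyclic subgroup ⟨a⟩; distinct elements may generate the same one (a cyclic group of order d has φ(d) generators).
Cyclic subgroups by order — order 1: 1; order 2: 3; order 4: 2; order 8: 2.
Total: 8.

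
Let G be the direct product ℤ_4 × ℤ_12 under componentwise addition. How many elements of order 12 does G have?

An element (a,b) has order lcm(ord(a), ord(b)); count pairs with lcm equal to 12.
Enumerating gives 24 such elements.

24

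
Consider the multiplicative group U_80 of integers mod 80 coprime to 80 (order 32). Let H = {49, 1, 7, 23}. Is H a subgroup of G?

|H| = 4 divides |G| = 32, consistent with Lagrange.
H contains the identity, every element's inverse is in H, and H is closed under ·: it is a subgroup.
In fact H = ⟨23⟩.

Yes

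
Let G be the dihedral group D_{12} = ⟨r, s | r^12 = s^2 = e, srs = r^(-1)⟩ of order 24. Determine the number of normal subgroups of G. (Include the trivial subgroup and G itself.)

G has 34 subgroups. Checking conjugation-invariance by order — order 1: 1/1 normal; order 2: 1/13 normal; order 3: 1/1 normal; order 4: 1/7 normal; order 6: 1/5 normal; order 8: 0/3 normal; order 12: 3/3 normal; order 24: 1/1 normal.
Total normal subgroups: 9.

9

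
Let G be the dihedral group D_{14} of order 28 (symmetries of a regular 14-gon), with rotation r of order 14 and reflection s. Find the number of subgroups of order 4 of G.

7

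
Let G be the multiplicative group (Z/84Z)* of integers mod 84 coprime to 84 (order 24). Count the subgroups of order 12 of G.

7

|G| = 24 and 12 | 24, so subgroups of order 12 are possible by Lagrange.
The subgroups of order 12 are: {1, 11, 13, 23, 25, 37, 47, 59, 61, 71, 73, 83}; {1, 5, 11, 17, 19, 23, 25, 31, 37, 41, 55, 71}; {1, 11, 23, 25, 29, 37, 43, 53, 65, 67, 71, 79}; {1, 5, 13, 17, 25, 29, 37, 41, 53, 61, 65, 73}; … (7 in all).
So G has 7 subgroups of order 12.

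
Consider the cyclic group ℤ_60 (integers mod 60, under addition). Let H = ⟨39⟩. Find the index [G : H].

|⟨39⟩| = 20 and |G| = 60.
By Lagrange, [G : H] = |G|/|H| = 60/20 = 3.

3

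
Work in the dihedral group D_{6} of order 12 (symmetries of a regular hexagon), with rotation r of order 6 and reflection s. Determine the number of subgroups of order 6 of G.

|G| = 12 and 6 | 12, so subgroups of order 6 are possible by Lagrange.
The subgroups of order 6 are: {e, r, r^2, r^3, r^4, r^5}; {e, r^2, r^4, s, r^2s, r^4s}; {e, r^2, r^4, rs, r^3s, r^5s}.
So G has 3 subgroups of order 6.

3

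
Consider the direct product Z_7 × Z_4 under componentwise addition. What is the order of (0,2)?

The order of (0,2) in Z_7 × Z_4 is lcm(ord(0) in Z_7, ord(2) in Z_4).
ord(0) = 1 and ord(2) = 2, so |⟨(0,2)⟩| = lcm(1, 2) = 2.

2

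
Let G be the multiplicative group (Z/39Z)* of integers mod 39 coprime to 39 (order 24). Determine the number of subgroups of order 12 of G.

3

|G| = 24 and 12 | 24, so subgroups of order 12 are possible by Lagrange.
The subgroups of order 12 are: {1, 2, 4, 5, 8, 10, 11, 16, 20, 22, 25, 32}; {1, 4, 10, 14, 16, 17, 22, 23, 25, 29, 35, 38}; {1, 4, 7, 10, 16, 19, 22, 25, 28, 31, 34, 37}.
So G has 3 subgroups of order 12.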